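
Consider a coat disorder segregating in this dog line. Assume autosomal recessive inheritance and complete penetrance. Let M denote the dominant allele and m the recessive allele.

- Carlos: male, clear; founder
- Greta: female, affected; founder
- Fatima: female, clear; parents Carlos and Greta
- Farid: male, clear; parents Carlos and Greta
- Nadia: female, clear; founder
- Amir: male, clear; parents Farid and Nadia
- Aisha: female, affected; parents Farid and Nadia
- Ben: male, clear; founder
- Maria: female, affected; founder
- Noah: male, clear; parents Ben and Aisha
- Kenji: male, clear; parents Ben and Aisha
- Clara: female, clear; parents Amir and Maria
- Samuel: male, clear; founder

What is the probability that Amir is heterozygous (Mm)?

1/2

Farid is clear so carries M and received m from Greta (mm), so Farid is Mm.
Nadia is clear so carries M and passed m to Aisha (mm), so Nadia is Mm.
Their cross gives offspring ratios 1/4 MM : 1/2 Mm : 1/4 mm. Conditioning on Amir being clear, P(Mm) = 1/2 / 3/4 = 2/3 before taking Amir's own offspring into account.
Maria is affected, so Maria is mm.
Now use Amir's offspring. Probability of each recorded status — clear daughter Clara: 1/2 if Amir is Mm, 1 if MM.
Bayes: P(Mm) = 2/3·1/2 / (2/3·1/2 + 1/3·1) = 1/2.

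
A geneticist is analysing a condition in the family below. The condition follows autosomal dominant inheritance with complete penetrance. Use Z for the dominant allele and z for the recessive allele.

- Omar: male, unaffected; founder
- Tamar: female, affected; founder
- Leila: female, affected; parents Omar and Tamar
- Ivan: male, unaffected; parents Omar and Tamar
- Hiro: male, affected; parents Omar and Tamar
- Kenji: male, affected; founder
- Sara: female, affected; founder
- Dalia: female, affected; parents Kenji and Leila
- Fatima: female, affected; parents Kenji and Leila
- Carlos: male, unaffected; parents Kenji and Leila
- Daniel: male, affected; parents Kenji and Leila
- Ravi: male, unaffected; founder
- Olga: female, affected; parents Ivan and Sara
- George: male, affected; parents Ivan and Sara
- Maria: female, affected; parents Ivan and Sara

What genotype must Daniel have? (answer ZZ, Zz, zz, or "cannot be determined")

Daniel's phenotype allows ZZ or Zz, and no parent or child forces a single allele at both positions; consistent genotype assignments exist with Daniel as ZZ or Zz.

cannot be determined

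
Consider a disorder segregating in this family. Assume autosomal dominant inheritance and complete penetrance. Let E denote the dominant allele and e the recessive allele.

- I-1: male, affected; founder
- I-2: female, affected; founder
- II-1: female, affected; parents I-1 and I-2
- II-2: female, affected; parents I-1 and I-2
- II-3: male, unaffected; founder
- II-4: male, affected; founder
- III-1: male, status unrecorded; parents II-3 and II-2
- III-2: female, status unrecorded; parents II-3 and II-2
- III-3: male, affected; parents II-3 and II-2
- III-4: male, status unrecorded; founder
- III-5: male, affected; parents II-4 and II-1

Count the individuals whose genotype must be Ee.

1

Obligate heterozygotes: III-3 is affected so carries E and received e from II-3 (ee), so III-3 is Ee.
Every other individual is either homozygous by phenotype or has at least one consistent homozygous assignment, so the count is 1.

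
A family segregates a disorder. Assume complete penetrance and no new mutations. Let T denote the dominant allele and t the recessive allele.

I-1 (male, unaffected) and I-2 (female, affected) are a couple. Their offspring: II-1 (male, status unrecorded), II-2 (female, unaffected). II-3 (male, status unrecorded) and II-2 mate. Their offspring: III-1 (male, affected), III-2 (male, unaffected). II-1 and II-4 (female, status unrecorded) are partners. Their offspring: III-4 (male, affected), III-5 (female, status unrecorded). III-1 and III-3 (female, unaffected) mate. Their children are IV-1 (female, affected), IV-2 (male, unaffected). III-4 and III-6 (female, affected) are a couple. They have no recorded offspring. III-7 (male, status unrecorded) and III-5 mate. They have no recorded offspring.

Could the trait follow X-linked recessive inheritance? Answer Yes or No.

A consistent assignment under X-linked recessive exists: I-1 X^T Y, I-2 X^t X^t, II-1 X^t Y, II-2 X^T X^t, II-3 X^T Y, II-4 X^T X^t, III-1 X^t Y, III-2 X^T Y, III-3 X^T X^t, III-4 X^t Y, III-5 X^T X^t, III-6 X^t X^t, III-7 X^T Y, IV-1 X^t X^t, IV-2 X^T Y.
In this assignment every recorded phenotype matches its genotype and every non-founder's genotype is obtainable from its parents' genotypes, so the pedigree is consistent.

Yes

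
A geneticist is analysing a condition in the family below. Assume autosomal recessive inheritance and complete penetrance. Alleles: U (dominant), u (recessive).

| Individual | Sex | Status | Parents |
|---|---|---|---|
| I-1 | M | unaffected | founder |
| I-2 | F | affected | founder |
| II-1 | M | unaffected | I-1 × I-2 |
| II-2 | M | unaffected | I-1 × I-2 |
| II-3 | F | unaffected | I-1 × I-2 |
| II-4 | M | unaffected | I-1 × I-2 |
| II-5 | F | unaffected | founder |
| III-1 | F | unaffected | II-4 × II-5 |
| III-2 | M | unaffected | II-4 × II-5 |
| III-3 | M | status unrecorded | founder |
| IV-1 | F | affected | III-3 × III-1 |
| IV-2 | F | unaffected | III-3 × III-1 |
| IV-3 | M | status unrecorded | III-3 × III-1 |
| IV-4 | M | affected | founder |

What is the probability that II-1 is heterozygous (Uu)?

II-1 is unaffected so carries U and received u from I-2 (uu), so II-1 is Uu, giving P(Uu) = 1.

1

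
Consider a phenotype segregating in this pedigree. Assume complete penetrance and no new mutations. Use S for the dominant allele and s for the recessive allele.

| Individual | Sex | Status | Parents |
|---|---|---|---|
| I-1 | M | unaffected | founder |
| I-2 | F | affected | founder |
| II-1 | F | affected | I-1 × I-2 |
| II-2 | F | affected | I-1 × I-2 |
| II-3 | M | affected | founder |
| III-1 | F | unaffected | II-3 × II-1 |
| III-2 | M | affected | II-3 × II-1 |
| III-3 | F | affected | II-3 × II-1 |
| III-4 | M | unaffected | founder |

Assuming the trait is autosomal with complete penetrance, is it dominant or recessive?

II-3 and II-1 are both affected yet have an unaffected child III-1. Under a recessive model two affected parents are homozygous and every child would be affected, so the trait cannot be recessive.

dominant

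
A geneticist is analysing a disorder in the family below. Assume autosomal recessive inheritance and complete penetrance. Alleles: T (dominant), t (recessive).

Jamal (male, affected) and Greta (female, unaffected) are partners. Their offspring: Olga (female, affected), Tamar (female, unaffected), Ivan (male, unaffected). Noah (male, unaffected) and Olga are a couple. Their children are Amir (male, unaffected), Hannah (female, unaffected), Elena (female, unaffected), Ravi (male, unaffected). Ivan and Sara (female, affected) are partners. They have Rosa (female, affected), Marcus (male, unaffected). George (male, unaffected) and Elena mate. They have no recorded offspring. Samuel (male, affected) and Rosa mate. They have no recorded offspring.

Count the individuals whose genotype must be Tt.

Obligate heterozygotes: Greta is unaffected so carries T and passed t to Olga (tt), so Greta is Tt; Tamar is unaffected so carries T and received t from Jamal (tt), so Tamar is Tt; Ivan is unaffected so carries T and received t from Jamal (tt), so Ivan is Tt; Amir is unaffected so carries T and received t from Olga (tt), so Amir is Tt; Hannah is unaffected so carries T and received t from Olga (tt), so Hannah is Tt; Elena is unaffected so carries T and received t from Olga (tt), so Elena is Tt; Ravi is unaffected so carries T and received t from Olga (tt), so Ravi is Tt; Marcus is unaffected so carries T and received t from Sara (tt), so Marcus is Tt.
Every other individual is either homozygous by phenotype or has at least one consistent homozygous assignment, so the count is 8.

8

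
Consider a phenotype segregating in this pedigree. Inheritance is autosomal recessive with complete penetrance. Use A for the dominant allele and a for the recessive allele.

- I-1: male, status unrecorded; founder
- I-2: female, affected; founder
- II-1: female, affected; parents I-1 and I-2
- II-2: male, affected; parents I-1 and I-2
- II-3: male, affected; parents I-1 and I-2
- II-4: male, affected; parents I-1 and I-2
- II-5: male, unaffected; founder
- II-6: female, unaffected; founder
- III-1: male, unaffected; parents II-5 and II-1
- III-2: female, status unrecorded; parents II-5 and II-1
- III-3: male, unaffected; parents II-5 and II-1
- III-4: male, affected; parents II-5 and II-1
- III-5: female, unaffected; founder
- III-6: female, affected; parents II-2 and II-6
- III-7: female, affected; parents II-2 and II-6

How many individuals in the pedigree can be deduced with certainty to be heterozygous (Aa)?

Obligate heterozygotes: II-5 is unaffected so carries A and passed a to III-4 (aa), so II-5 is Aa; II-6 is unaffected so carries A and passed a to III-6 (aa), so II-6 is Aa; III-1 is unaffected so carries A and received a from II-1 (aa), so III-1 is Aa; III-3 is unaffected so carries A and received a from II-1 (aa), so III-3 is Aa.
Every other individual is either homozygous by phenotype or has at least one consistent homozygous assignment, so the count is 4.

4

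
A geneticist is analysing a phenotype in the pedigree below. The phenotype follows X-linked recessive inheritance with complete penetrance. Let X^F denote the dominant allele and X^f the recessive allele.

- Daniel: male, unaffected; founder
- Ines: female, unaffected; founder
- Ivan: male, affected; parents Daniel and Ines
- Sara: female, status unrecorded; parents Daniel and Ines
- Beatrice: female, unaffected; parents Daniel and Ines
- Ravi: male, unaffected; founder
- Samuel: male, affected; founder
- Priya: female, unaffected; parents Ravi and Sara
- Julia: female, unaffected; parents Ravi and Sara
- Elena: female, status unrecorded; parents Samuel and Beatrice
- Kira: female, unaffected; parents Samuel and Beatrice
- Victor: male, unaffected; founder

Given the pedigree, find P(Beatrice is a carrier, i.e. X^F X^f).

Daniel is unaffected, so Daniel is X^F Y.
Ines is unaffected so carries F and passed f to Ivan (X^f Y), so Ines is X^F X^f.
Their cross gives offspring ratios 1/2 X^F X^F : 1/2 X^F X^f. Conditioning on Beatrice being unaffected, P(X^F X^f) = 1/2 / 1 = 1/2 before taking Beatrice's own offspring into account.
Samuel is affected, so Samuel is X^f Y.
Now use Beatrice's offspring. Probability of each recorded status — unaffected daughter Kira: 1/2 if Beatrice is X^F X^f, 1 if X^F X^F. (Elena: equally likely either way, so uninformative.)
Bayes: P(X^F X^f) = 1/2·1/2 / (1/2·1/2 + 1/2·1) = 1/3.

1/3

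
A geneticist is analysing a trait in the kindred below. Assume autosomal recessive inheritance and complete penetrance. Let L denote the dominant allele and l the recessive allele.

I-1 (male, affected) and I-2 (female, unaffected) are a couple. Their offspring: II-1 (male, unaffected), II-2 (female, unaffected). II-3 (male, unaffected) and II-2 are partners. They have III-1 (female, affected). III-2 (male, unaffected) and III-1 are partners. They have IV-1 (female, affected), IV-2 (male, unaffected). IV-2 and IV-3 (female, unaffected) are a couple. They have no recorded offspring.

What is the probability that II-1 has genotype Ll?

II-1 is unaffected so carries L and received l from I-1 (ll), so II-1 is Ll, giving P(Ll) = 1.

1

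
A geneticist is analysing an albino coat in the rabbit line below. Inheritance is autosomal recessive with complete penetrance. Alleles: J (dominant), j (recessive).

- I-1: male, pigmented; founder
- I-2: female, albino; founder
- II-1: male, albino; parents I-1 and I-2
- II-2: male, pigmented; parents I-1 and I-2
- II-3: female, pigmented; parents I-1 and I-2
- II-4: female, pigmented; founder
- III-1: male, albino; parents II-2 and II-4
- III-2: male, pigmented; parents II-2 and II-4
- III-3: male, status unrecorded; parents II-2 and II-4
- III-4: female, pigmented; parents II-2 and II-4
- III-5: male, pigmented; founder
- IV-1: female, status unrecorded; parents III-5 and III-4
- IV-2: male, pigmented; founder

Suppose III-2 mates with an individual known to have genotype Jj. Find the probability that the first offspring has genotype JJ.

II-2 is pigmented so carries J and received j from I-2 (jj), so II-2 is Jj.
II-4 is pigmented so carries J and passed j to III-1 (jj), so II-4 is Jj.
III-2 is a pigmented offspring of II-2 (Jj) × II-4 (Jj), whose cross gives 1/4 JJ : 1/2 Jj : 1/4 jj; conditioning on being pigmented, III-2 is JJ with probability 1/3, Jj with probability 2/3.
Summing over parental genotype combinations, P(offspring has genotype JJ) = 1/3·1/2 + 2/3·1/4 = 1/3.

1/3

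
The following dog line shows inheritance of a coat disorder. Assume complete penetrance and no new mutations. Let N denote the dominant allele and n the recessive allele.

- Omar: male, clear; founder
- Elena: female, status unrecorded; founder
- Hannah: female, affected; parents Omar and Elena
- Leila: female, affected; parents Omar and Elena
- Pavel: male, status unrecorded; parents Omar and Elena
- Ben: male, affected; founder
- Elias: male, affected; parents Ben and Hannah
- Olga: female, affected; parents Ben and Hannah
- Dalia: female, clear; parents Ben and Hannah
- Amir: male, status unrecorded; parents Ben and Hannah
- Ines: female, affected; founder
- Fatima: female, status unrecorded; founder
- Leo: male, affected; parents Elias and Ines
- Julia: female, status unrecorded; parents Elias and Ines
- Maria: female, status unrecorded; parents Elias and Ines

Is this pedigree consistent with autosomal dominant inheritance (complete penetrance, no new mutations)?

A consistent assignment under autosomal dominant exists: Omar nn, Elena NN, Hannah Nn, Leila Nn, Pavel Nn, Ben Nn, Elias NN, Olga NN, Dalia nn, Amir NN, Ines NN, Fatima NN, Leo NN, Julia NN, Maria NN.
In this assignment every recorded phenotype matches its genotype and every non-founder's genotype is obtainable from its parents' genotypes, so the pedigree is consistent.

Yes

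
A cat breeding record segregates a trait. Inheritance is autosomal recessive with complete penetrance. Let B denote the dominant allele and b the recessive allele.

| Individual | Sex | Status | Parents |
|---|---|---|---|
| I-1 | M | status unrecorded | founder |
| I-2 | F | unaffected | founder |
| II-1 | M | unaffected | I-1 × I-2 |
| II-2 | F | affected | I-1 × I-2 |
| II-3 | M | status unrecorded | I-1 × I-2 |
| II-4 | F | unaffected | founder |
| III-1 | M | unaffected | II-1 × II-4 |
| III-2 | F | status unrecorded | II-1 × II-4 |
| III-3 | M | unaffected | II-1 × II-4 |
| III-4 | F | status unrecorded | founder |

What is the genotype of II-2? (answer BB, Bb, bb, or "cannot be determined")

bb

II-2 is affected, so II-2 is bb.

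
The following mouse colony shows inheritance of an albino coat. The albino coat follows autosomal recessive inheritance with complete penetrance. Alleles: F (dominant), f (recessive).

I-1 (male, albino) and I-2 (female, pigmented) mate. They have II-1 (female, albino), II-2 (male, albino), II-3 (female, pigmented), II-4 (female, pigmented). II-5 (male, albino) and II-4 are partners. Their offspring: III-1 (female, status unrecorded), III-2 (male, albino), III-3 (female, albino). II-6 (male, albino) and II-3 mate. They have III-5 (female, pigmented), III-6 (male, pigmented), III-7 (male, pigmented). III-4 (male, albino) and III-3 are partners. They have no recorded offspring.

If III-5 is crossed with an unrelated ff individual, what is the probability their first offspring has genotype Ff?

III-5 is pigmented so carries F and received f from II-6 (ff), so III-5 is Ff.
The cross gives 1/2 Ff : 1/2 ff, so P(offspring has genotype Ff) = 1/2.

1/2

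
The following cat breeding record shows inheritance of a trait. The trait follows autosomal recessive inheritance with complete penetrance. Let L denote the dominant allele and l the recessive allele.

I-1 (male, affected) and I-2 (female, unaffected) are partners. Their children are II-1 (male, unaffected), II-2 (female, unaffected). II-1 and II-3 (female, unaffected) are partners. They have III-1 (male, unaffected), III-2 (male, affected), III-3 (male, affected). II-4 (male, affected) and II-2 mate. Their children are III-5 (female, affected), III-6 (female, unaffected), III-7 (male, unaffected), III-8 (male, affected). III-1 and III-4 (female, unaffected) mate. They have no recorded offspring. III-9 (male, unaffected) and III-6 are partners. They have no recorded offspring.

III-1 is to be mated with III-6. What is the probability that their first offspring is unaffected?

5/6

II-1 is unaffected so carries L and received l from I-1 (ll), so II-1 is Ll.
II-3 is unaffected so carries L and passed l to III-2 (ll), so II-3 is Ll.
III-1 is an unaffected offspring of II-1 (Ll) × II-3 (Ll), whose cross gives 1/4 LL : 1/2 Ll : 1/4 ll; conditioning on being unaffected, III-1 is LL with probability 1/3, Ll with probability 2/3.
III-6 is unaffected so carries L and received l from II-4 (ll), so III-6 is Ll.
Summing over parental genotype combinations, P(offspring is unaffected) = 1/3·1 + 2/3·3/4 = 5/6.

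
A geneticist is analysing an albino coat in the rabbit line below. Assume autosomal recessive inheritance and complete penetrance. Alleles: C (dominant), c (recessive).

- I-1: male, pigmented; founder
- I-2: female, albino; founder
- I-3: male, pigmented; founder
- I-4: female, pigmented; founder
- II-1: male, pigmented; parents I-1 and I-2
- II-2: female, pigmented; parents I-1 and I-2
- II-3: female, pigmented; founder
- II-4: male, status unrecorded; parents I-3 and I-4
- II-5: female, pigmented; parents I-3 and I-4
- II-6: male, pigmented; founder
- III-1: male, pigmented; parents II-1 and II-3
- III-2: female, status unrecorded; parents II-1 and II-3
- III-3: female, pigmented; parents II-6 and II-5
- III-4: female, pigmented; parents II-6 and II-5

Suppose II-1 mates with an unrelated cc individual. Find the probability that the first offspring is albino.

II-1 is pigmented so carries C and received c from I-2 (cc), so II-1 is Cc.
The cross gives 1/2 Cc : 1/2 cc, so P(offspring is albino) = 1/2.

1/2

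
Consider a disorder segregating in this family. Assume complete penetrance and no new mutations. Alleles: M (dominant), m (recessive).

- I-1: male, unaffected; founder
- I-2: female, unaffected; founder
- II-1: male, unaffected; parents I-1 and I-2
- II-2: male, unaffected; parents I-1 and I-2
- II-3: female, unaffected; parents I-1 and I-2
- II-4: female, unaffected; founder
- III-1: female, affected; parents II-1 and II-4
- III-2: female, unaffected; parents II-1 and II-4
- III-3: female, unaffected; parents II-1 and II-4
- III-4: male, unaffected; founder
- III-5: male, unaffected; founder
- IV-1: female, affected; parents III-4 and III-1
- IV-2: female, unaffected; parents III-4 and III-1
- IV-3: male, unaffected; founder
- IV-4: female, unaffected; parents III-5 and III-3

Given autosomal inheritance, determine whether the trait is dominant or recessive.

II-1 and II-4 are both unaffected yet have an affected child III-1. Under dominance, an affected child requires at least one affected parent, so the trait cannot be dominant.

recessive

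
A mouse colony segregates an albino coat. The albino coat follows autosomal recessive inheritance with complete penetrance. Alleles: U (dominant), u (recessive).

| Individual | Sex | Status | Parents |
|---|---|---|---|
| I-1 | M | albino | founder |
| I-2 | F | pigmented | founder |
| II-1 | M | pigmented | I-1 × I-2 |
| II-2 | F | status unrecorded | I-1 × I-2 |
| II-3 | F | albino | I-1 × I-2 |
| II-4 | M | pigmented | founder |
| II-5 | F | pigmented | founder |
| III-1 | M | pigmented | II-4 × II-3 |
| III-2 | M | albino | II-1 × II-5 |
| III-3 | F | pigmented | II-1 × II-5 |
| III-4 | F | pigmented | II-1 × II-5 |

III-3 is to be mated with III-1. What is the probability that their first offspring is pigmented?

II-1 is pigmented so carries U and received u from I-1 (uu), so II-1 is Uu.
II-5 is pigmented so carries U and passed u to III-2 (uu), so II-5 is Uu.
III-3 is a pigmented offspring of II-1 (Uu) × II-5 (Uu), whose cross gives 1/4 UU : 1/2 Uu : 1/4 uu; conditioning on being pigmented, III-3 is UU with probability 1/3, Uu with probability 2/3.
III-1 is pigmented so carries U and received u from II-3 (uu), so III-1 is Uu.
Summing over parental genotype combinations, P(offspring is pigmented) = 1/3·1 + 2/3·3/4 = 5/6.

5/6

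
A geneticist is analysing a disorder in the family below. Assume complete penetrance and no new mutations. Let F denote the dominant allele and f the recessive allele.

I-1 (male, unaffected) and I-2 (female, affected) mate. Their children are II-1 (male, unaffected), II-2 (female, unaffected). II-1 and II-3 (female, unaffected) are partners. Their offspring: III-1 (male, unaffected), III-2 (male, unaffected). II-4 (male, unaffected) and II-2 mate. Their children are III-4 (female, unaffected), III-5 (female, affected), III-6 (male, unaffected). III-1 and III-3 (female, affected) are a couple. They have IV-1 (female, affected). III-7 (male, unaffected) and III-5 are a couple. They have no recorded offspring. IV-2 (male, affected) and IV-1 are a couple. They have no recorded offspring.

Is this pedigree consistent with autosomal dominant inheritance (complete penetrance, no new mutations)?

No

Under autosomal dominant, III-5 (affected, female) cannot arise from II-4 (unaffected) × II-2 (unaffected).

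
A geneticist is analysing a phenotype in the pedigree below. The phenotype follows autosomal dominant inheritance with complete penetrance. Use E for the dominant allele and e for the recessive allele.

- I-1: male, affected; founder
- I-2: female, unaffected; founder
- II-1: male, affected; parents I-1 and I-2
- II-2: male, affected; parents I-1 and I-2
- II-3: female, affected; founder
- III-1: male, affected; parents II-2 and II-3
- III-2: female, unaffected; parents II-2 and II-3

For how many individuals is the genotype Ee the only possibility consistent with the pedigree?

3

Obligate heterozygotes: II-1 is affected so carries E and received e from I-2 (ee), so II-1 is Ee; II-2 is affected so carries E and received e from I-2 (ee), so II-2 is Ee; II-3 is affected so carries E and passed e to III-2 (ee), so II-3 is Ee.
Every other individual is either homozygous by phenotype or has at least one consistent homozygous assignment, so the count is 3.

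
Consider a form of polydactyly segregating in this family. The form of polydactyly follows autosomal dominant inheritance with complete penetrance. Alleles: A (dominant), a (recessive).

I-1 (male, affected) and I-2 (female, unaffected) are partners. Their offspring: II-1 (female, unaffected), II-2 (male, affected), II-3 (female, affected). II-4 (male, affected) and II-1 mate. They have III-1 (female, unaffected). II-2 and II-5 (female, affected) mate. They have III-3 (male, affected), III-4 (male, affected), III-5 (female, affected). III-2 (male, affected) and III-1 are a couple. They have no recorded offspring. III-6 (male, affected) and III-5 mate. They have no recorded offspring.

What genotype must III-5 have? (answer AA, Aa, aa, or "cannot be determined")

cannot be determined

III-5's phenotype allows AA or Aa, and no parent or child forces a single allele at both positions; consistent genotype assignments exist with III-5 as AA or Aa.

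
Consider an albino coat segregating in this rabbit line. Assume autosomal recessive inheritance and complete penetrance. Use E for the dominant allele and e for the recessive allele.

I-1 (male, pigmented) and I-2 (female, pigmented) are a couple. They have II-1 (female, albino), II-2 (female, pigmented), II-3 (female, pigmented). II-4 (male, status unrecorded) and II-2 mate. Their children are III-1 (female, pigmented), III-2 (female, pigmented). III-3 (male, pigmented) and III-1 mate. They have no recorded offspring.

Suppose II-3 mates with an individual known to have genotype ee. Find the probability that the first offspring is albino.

1/3

I-1 is pigmented so carries E and passed e to II-1 (ee), so I-1 is Ee.
I-2 is pigmented so carries E and passed e to II-1 (ee), so I-2 is Ee.
II-3 is a pigmented offspring of I-1 (Ee) × I-2 (Ee), whose cross gives 1/4 EE : 1/2 Ee : 1/4 ee; conditioning on being pigmented, II-3 is EE with probability 1/3, Ee with probability 2/3.
Summing over parental genotype combinations, P(offspring is albino) = 2/3·1/2 = 1/3.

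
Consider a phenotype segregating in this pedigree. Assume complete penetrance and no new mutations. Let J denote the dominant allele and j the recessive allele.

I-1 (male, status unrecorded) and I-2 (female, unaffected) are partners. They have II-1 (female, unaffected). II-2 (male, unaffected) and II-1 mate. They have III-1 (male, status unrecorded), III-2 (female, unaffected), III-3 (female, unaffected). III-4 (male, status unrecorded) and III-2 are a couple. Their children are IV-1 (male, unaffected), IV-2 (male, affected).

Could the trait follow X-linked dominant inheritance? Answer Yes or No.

Under X-linked dominant, IV-2 (affected, male) cannot arise from III-4 (unrecorded) × III-2 (unaffected).

No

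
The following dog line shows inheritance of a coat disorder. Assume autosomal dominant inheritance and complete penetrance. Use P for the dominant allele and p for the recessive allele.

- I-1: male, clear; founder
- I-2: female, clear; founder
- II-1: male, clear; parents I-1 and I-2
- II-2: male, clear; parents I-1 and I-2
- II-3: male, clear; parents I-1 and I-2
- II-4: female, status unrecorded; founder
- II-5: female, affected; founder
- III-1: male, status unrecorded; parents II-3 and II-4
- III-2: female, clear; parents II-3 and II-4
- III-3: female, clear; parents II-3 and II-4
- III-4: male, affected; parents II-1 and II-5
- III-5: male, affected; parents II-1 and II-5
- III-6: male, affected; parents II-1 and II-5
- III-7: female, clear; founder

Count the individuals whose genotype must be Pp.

3

Obligate heterozygotes: III-4 is affected so carries P and received p from II-1 (pp), so III-4 is Pp; III-5 is affected so carries P and received p from II-1 (pp), so III-5 is Pp; III-6 is affected so carries P and received p from II-1 (pp), so III-6 is Pp.
Every other individual is either homozygous by phenotype or has at least one consistent homozygous assignment, so the count is 3.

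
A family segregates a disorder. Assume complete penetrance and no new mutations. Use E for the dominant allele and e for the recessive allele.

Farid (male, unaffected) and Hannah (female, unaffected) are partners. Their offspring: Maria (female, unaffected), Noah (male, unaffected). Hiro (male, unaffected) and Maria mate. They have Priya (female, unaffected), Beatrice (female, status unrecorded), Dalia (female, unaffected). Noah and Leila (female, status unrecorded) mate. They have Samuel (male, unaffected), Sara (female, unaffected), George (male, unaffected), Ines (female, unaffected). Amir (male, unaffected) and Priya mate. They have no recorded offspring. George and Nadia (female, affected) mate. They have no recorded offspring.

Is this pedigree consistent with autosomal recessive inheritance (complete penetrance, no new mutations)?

A consistent assignment under autosomal recessive exists: Farid EE, Hannah EE, Maria EE, Noah EE, Hiro EE, Leila EE, Priya EE, Beatrice EE, Dalia EE, Amir EE, Samuel EE, Sara EE, George EE, Ines EE, Nadia ee.
In this assignment every recorded phenotype matches its genotype and every non-founder's genotype is obtainable from its parents' genotypes, so the pedigree is consistent.

Yes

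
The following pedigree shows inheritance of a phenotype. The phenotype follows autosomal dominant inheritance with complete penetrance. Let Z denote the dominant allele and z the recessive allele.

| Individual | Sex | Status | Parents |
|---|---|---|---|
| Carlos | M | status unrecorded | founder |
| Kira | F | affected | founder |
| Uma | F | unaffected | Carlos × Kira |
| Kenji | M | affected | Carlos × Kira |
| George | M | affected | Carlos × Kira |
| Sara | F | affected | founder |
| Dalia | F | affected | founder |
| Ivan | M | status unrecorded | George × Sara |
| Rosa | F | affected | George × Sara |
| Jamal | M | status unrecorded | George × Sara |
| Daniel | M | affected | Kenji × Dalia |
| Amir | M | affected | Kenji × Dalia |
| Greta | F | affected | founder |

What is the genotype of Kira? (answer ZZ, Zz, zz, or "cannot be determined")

Zz

From phenotype alone, Kira is ZZ or Zz.
Kira is affected so carries Z and passed z to Uma (zz), so Kira is Zz.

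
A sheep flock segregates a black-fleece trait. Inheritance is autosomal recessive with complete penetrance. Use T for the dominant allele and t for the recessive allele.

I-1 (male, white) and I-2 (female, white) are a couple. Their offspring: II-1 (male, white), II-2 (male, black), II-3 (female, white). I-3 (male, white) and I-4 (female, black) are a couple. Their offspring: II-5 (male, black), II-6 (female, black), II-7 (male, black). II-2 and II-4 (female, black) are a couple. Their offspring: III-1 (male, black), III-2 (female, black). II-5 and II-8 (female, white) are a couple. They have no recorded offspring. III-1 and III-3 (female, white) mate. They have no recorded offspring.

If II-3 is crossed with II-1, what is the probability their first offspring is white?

8/9

I-1 is white so carries T and passed t to II-2 (tt), so I-1 is Tt.
I-2 is white so carries T and passed t to II-2 (tt), so I-2 is Tt.
II-3 is a white offspring of I-1 (Tt) × I-2 (Tt), whose cross gives 1/4 TT : 1/2 Tt : 1/4 tt; conditioning on being white, II-3 is TT with probability 1/3, Tt with probability 2/3.
II-1 is a white offspring of I-1 (Tt) × I-2 (Tt), whose cross gives 1/4 TT : 1/2 Tt : 1/4 tt; conditioning on being white, II-1 is TT with probability 1/3, Tt with probability 2/3.
Summing over parental genotype combinations, P(offspring is white) = 1/9·1 + 2/9·1 + 2/9·1 + 4/9·3/4 = 8/9.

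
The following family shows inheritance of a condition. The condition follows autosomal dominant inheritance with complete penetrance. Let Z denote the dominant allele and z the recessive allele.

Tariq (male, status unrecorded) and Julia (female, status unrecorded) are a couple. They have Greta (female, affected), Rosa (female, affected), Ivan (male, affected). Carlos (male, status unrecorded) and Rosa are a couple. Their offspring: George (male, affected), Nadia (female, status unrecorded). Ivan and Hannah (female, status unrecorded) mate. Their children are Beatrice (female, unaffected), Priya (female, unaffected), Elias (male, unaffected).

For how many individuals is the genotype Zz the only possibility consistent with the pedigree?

1

Obligate heterozygotes: Ivan is affected so carries Z and passed z to Beatrice (zz), so Ivan is Zz.
Every other individual is either homozygous by phenotype or has at least one consistent homozygous assignment, so the count is 1.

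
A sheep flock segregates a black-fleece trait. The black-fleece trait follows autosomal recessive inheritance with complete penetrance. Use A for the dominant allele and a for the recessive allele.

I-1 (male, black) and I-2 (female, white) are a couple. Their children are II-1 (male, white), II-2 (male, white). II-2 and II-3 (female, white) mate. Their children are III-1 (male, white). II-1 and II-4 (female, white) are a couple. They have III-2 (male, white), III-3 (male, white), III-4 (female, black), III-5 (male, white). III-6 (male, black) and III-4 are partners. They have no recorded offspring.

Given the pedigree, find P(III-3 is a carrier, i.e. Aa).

2/3

II-1 is white so carries A and received a from I-1 (aa), so II-1 is Aa.
II-4 is white so carries A and passed a to III-4 (aa), so II-4 is Aa.
Their cross gives offspring ratios 1/4 AA : 1/2 Aa : 1/4 aa. Conditioning on III-3 being white, P(Aa) = 1/2 / 3/4 = 2/3.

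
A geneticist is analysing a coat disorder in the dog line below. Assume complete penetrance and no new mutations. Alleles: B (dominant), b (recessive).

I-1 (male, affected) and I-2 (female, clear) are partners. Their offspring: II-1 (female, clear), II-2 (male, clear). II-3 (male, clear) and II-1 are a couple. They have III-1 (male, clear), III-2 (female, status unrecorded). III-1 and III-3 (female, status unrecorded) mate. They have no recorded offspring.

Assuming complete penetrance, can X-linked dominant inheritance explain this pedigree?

Under X-linked dominant, II-1 (clear, female) cannot arise from I-1 (affected) × I-2 (clear).

No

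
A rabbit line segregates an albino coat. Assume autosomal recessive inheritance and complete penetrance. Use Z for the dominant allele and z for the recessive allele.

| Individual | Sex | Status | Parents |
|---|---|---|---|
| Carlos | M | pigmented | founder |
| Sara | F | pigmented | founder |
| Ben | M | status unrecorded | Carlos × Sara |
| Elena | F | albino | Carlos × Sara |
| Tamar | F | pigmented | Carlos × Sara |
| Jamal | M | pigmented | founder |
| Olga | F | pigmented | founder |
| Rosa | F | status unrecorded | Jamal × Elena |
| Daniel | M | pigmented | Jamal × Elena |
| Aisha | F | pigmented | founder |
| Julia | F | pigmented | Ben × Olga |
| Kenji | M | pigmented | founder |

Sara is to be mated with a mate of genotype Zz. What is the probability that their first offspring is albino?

1/4

Sara is pigmented so carries Z and passed z to Elena (zz), so Sara is Zz.
The cross gives 1/4 ZZ : 1/2 Zz : 1/4 zz, so P(offspring is albino) = 1/4.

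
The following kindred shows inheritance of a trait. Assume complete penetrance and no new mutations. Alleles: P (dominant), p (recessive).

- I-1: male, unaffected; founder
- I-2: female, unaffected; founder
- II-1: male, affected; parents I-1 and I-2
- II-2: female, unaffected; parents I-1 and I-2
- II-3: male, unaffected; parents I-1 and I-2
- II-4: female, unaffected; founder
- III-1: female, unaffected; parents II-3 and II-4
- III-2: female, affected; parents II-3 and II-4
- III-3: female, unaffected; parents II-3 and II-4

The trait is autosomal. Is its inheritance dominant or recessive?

recessive

I-1 and I-2 are both unaffected yet have an affected child II-1. Under dominance, an affected child requires at least one affected parent, so the trait cannot be dominant.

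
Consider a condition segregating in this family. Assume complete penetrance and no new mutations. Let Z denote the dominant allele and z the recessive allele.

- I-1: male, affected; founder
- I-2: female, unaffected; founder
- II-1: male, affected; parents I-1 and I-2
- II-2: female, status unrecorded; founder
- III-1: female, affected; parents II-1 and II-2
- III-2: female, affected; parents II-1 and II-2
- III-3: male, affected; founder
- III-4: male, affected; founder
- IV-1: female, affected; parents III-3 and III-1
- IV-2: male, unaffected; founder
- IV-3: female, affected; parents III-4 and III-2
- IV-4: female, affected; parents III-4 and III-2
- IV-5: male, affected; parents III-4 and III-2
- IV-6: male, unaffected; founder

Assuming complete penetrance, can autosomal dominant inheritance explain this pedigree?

A consistent assignment under autosomal dominant exists: I-1 ZZ, I-2 zz, II-1 Zz, II-2 ZZ, III-1 ZZ, III-2 ZZ, III-3 ZZ, III-4 ZZ, IV-1 ZZ, IV-2 zz, IV-3 ZZ, IV-4 ZZ, IV-5 ZZ, IV-6 zz.
In this assignment every recorded phenotype matches its genotype and every non-founder's genotype is obtainable from its parents' genotypes, so the pedigree is consistent.

Yes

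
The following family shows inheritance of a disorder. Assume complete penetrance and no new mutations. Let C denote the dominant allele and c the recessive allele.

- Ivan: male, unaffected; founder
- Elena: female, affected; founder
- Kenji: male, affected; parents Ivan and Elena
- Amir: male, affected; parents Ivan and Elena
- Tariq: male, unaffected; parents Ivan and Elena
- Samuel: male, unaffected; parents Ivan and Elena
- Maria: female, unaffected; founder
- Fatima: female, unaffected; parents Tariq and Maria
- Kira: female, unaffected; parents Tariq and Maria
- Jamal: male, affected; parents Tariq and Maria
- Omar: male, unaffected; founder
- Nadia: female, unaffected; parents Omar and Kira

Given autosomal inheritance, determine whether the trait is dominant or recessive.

Tariq and Maria are both unaffected yet have an affected child Jamal. Under dominance, an affected child requires at least one affected parent, so the trait cannot be dominant.

recessive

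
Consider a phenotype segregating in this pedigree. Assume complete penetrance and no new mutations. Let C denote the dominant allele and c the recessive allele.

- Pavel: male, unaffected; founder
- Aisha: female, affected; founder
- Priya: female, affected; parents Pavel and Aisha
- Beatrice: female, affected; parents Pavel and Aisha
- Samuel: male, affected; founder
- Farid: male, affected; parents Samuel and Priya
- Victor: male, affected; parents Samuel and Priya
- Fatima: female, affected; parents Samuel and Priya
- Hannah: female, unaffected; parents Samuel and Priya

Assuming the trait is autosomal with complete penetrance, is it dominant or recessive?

dominant

Samuel and Priya are both affected yet have an unaffected child Hannah. Under a recessive model two affected parents are homozygous and every child would be affected, so the trait cannot be recessive.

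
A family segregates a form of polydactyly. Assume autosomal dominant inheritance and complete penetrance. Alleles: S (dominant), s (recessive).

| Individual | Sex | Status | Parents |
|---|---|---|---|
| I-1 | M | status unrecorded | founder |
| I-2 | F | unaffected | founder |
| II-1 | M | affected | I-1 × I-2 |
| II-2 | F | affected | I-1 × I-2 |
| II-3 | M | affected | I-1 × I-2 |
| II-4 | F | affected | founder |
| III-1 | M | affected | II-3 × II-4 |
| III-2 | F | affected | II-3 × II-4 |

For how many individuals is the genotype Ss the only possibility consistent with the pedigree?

Obligate heterozygotes: II-1 is affected so carries S and received s from I-2 (ss), so II-1 is Ss; II-2 is affected so carries S and received s from I-2 (ss), so II-2 is Ss; II-3 is affected so carries S and received s from I-2 (ss), so II-3 is Ss.
Every other individual is either homozygous by phenotype or has at least one consistent homozygous assignment, so the count is 3.

3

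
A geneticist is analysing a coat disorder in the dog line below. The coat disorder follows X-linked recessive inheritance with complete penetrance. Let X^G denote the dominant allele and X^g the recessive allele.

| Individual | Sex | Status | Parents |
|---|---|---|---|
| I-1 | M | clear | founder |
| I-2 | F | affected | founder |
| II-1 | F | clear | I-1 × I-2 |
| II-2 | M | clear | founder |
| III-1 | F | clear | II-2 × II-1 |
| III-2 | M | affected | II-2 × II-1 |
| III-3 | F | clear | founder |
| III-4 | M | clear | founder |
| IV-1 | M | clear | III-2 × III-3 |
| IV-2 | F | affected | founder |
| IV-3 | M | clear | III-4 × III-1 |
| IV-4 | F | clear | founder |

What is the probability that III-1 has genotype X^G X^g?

II-2 is clear, so II-2 is X^G Y.
II-1 is clear so carries G and received g from I-2 (X^g X^g), so II-1 is X^G X^g.
Their cross gives offspring ratios 1/2 X^G X^G : 1/2 X^G X^g. Conditioning on III-1 being clear, P(X^G X^g) = 1/2 / 1 = 1/2 before taking III-1's own offspring into account.
III-4 is clear, so III-4 is X^G Y.
Now use III-1's offspring. Probability of each recorded status — clear son IV-3: 1/2 if III-1 is X^G X^g, 1 if X^G X^G.
Bayes: P(X^G X^g) = 1/2·1/2 / (1/2·1/2 + 1/2·1) = 1/3.

1/3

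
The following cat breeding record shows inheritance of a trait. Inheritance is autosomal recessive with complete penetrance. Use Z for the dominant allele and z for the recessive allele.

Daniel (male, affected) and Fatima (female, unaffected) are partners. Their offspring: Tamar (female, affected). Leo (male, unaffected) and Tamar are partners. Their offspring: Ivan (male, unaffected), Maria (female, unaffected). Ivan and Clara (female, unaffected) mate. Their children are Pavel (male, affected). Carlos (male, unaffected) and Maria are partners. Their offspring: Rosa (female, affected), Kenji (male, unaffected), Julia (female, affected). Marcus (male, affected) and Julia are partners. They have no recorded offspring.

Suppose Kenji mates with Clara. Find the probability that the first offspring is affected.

Carlos is unaffected so carries Z and passed z to Rosa (zz), so Carlos is Zz.
Maria is unaffected so carries Z and received z from Tamar (zz), so Maria is Zz.
Kenji is an unaffected offspring of Carlos (Zz) × Maria (Zz), whose cross gives 1/4 ZZ : 1/2 Zz : 1/4 zz; conditioning on being unaffected, Kenji is ZZ with probability 1/3, Zz with probability 2/3.
Clara is unaffected so carries Z and passed z to Pavel (zz), so Clara is Zz.
Summing over parental genotype combinations, P(offspring is affected) = 2/3·1/4 = 1/6.

1/6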